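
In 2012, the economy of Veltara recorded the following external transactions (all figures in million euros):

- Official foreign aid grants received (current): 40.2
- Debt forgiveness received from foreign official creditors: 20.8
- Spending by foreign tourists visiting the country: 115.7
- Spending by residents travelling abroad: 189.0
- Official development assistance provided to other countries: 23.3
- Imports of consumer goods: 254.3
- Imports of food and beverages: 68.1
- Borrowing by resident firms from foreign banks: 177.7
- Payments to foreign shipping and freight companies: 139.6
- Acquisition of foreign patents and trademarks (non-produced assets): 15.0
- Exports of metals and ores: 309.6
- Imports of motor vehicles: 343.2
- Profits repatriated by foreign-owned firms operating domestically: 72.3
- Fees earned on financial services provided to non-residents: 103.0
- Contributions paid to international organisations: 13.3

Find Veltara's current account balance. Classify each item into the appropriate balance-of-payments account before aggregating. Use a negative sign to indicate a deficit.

Goods: -254.3 + 309.6 - 68.1 - 343.2 = -356.0
Services: -139.6 + 115.7 + 103.0 - 189.0 = -109.9
Primary income: -72.3
Secondary income: 40.2 - 13.3 - 23.3 = 3.6
Current account = (-356.0) + (-109.9) + (-72.3) + 3.6 = -534.6
(Excluded from the current account — capital account: debt forgiveness received from foreign official creditors 20.8, acquisition of foreign patents and trademarks (non-produced assets) 15.0; financial account: borrowing by resident firms from foreign banks 177.7.)

-534.6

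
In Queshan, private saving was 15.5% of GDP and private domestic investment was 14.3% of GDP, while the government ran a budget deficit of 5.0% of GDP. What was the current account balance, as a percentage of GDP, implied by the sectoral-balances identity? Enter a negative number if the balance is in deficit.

-3.8

By the sectoral-balances identity, CA = (S_private - I) + (T - G).
Private balance = 15.5 - 14.3 = 1.2
Government balance (T - G) = -5.0
CA = 1.2 + (-5.0) = -3.8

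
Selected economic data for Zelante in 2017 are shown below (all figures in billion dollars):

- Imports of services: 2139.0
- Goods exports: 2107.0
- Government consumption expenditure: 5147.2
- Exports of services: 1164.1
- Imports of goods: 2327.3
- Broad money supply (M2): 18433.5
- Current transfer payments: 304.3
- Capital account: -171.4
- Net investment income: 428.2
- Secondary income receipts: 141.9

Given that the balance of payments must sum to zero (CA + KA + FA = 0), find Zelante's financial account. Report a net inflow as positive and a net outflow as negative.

1100.8

Goods balance = 2107.0 - 2327.3 = -220.3
Services balance = 1164.1 - 2139.0 = -974.9
Trade balance (goods + services) = -220.3 + (-974.9) = -1195.2
Net primary income = 428.2
Net secondary income = 141.9 - 304.3 = -162.4
Current account = -1195.2 + 428.2 + (-162.4) = -929.4
Financial account = -(-929.4 + (-171.4)) = 1100.8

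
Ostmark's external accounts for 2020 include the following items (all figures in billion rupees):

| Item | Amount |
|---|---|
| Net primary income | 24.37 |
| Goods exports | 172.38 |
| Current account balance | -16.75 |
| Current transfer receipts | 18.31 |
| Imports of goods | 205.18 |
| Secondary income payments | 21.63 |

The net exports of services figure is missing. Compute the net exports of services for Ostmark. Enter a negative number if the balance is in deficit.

Current account = goods balance + services balance + net primary income + net secondary income
Sum of the known components = -11.75
Net exports of services = CA - (known components) = -16.75 - (-11.75) = -5.00

-5.00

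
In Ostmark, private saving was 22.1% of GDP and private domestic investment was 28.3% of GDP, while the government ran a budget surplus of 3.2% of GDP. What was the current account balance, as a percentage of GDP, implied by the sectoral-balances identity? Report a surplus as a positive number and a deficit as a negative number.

By the sectoral-balances identity, CA = (S_private - I) + (T - G).
Private balance = 22.1 - 28.3 = -6.2
Government balance (T - G) = 3.2
CA = -6.2 + 3.2 = -3.0

-3.0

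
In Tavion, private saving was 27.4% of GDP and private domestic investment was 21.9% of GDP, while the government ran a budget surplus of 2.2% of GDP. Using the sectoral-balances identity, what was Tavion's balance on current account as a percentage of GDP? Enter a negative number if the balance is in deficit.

By the sectoral-balances identity, CA = (S_private - I) + (T - G).
Private balance = 27.4 - 21.9 = 5.5
Government balance (T - G) = 2.2
CA = 5.5 + 2.2 = 7.7

7.7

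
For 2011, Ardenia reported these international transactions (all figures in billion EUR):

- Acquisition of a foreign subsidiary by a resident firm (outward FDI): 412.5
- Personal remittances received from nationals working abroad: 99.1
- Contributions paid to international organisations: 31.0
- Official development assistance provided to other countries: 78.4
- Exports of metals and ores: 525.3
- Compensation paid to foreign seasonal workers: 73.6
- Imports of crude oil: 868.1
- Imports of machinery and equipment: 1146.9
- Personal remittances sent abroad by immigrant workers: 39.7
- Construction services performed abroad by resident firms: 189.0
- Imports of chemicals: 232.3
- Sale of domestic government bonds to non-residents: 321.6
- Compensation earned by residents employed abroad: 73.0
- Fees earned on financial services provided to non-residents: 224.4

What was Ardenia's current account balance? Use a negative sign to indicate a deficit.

-1359.2

Goods: -232.3 + 525.3 - 1146.9 - 868.1 = -1722.0
Services: 224.4 + 189.0 = 413.4
Primary income: -73.6 + 73.0 = -0.6
Secondary income: 99.1 - 31.0 - 39.7 - 78.4 = -50.0
Current account = (-1722.0) + 413.4 + (-0.6) + (-50.0) = -1359.2
(Excluded from the current account — financial account: acquisition of a foreign subsidiary by a resident firm (outward FDI) 412.5, sale of domestic government bonds to non-residents 321.6.)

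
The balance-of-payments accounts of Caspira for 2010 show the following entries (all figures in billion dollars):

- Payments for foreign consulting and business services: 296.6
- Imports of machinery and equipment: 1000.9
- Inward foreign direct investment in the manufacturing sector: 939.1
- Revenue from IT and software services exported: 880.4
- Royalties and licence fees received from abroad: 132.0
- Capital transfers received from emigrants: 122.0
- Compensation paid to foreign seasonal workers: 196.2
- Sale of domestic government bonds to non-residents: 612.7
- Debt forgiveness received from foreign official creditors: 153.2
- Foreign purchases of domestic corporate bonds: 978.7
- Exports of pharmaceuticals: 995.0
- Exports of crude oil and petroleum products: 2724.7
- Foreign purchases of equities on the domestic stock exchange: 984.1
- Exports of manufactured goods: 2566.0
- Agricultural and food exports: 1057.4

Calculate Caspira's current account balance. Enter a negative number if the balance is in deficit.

6861.8

Goods: 2724.7 + 2566.0 - 1000.9 + 995.0 + 1057.4 = 6342.2
Services: 880.4 + 132.0 - 296.6 = 715.8
Primary income: -196.2
Current account = 6342.2 + 715.8 + (-196.2) = 6861.8
(Excluded from the current account — financial account: inward foreign direct investment in the manufacturing sector 939.1, sale of domestic government bonds to non-residents 612.7, foreign purchases of domestic corporate bonds 978.7, foreign purchases of equities on the domestic stock exchange 984.1; capital account: capital transfers received from emigrants 122.0, debt forgiveness received from foreign official creditors 153.2.)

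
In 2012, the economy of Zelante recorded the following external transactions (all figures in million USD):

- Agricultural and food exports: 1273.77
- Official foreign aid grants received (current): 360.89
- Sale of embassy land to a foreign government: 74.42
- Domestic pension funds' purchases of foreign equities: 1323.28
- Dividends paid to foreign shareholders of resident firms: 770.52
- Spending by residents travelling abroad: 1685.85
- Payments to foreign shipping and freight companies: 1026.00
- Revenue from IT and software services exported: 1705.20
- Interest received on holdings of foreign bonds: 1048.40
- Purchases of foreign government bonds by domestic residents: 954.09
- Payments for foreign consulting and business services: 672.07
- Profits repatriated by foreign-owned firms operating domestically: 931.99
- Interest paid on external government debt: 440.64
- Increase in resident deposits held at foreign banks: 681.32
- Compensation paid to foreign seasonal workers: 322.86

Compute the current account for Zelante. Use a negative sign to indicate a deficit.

Goods: 1273.77
Services: 1705.20 - 1026.00 - 1685.85 - 672.07 = -1678.72
Primary income: -770.52 - 322.86 - 931.99 + 1048.40 - 440.64 = -1417.61
Secondary income: 360.89
Current account = 1273.77 + (-1678.72) + (-1417.61) + 360.89 = -1461.67
(Excluded from the current account — capital account: sale of embassy land to a foreign government 74.42; financial account: domestic pension funds' purchases of foreign equities 1323.28, purchases of foreign government bonds by domestic residents 954.09, increase in resident deposits held at foreign banks 681.32.)

-1461.67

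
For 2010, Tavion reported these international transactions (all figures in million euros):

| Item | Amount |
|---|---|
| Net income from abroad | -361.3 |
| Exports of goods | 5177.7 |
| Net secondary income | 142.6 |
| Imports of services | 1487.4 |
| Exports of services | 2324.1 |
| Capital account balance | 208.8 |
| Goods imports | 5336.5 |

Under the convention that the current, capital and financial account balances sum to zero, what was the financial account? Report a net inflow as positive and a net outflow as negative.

-668.0

Goods balance = 5177.7 - 5336.5 = -158.8
Services balance = 2324.1 - 1487.4 = 836.7
Trade balance (goods + services) = -158.8 + 836.7 = 677.9
Net primary income = -361.3
Net secondary income = 142.6
Current account = 677.9 + (-361.3) + 142.6 = 459.2
Financial account = -(459.2 + 208.8) = -668.0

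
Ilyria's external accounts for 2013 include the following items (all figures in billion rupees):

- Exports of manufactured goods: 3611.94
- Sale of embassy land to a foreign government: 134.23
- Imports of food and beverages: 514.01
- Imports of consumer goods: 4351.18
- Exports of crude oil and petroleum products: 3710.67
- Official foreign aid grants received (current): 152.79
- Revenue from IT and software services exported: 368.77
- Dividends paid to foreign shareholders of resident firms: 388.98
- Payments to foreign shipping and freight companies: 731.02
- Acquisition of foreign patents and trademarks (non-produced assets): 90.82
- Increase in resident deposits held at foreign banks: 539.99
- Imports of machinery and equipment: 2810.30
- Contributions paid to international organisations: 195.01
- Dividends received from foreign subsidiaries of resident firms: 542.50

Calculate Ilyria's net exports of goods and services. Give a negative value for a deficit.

Goods: 3710.67 - 4351.18 - 514.01 - 2810.30 + 3611.94 = -352.88
Services: 368.77 - 731.02 = -362.25
Trade balance = -352.88 + (-362.25) = -715.13
(Excluded from the trade balance — capital account: sale of embassy land to a foreign government 134.23, acquisition of foreign patents and trademarks (non-produced assets) 90.82; secondary income: official foreign aid grants received (current) 152.79, contributions paid to international organisations 195.01; primary income: dividends paid to foreign shareholders of resident firms 388.98, dividends received from foreign subsidiaries of resident firms 542.50; financial account: increase in resident deposits held at foreign banks 539.99.)

-715.13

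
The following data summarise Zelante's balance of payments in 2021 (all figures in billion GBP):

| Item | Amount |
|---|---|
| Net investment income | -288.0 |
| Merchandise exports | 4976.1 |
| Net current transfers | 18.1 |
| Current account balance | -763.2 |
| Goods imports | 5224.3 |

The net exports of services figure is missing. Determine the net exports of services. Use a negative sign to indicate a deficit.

-245.1

Current account = goods balance + services balance + net primary income + net secondary income
Sum of the known components = -518.1
Net exports of services = CA - (known components) = -763.2 - (-518.1) = -245.1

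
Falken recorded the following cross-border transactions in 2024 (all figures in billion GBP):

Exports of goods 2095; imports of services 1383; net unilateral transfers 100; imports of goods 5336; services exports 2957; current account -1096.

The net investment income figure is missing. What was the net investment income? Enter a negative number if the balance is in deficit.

471

Current account = goods balance + services balance + net primary income + net secondary income
Sum of the known components = -1567
Net investment income = CA - (known components) = -1096 - (-1567) = 471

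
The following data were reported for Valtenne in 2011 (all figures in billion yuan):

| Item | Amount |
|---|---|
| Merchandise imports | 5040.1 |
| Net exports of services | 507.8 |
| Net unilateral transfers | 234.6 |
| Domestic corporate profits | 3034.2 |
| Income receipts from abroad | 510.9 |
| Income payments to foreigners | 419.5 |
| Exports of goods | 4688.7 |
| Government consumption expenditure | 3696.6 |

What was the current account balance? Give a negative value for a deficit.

482.4

Goods balance = 4688.7 - 5040.1 = -351.4
Services balance = 507.8
Trade balance (goods + services) = -351.4 + 507.8 = 156.4
Net primary income = 510.9 - 419.5 = 91.4
Net secondary income = 234.6
Current account = 156.4 + 91.4 + 234.6 = 482.4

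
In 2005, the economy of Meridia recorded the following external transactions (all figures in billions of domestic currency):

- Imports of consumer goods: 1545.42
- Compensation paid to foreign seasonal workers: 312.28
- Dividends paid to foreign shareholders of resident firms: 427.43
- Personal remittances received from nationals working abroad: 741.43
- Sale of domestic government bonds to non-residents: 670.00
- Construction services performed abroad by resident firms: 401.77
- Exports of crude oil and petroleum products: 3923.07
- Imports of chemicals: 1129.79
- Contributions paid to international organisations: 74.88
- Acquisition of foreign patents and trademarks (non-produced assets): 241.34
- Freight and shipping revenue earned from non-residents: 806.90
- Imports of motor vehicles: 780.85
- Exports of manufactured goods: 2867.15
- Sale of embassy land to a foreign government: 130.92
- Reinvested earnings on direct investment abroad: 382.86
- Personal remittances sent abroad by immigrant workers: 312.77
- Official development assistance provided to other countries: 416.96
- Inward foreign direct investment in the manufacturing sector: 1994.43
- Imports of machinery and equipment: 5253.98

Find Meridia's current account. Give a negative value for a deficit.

Goods: -1545.42 - 5253.98 - 780.85 + 2867.15 - 1129.79 + 3923.07 = -1919.82
Services: 401.77 + 806.90 = 1208.67
Primary income: -312.28 + 382.86 - 427.43 = -356.85
Secondary income: 741.43 - 74.88 - 312.77 - 416.96 = -63.18
Current account = (-1919.82) + 1208.67 + (-356.85) + (-63.18) = -1131.18
(Excluded from the current account — financial account: sale of domestic government bonds to non-residents 670.00, inward foreign direct investment in the manufacturing sector 1994.43; capital account: acquisition of foreign patents and trademarks (non-produced assets) 241.34, sale of embassy land to a foreign government 130.92.)

-1131.18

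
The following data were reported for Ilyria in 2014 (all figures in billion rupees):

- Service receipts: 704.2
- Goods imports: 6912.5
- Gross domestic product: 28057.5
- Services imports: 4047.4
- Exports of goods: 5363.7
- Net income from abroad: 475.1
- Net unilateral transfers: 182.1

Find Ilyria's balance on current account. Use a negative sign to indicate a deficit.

Goods balance = 5363.7 - 6912.5 = -1548.8
Services balance = 704.2 - 4047.4 = -3343.2
Trade balance (goods + services) = -1548.8 + (-3343.2) = -4892.0
Net primary income = 475.1
Net secondary income = 182.1
Current account = -4892.0 + 475.1 + 182.1 = -4234.8

-4234.8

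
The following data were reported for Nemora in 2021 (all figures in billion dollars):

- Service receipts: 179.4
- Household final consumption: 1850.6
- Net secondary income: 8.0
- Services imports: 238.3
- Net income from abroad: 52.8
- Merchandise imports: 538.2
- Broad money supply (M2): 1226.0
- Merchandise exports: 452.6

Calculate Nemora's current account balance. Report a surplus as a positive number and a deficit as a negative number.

Goods balance = 452.6 - 538.2 = -85.6
Services balance = 179.4 - 238.3 = -58.9
Trade balance (goods + services) = -85.6 + (-58.9) = -144.5
Net primary income = 52.8
Net secondary income = 8.0
Current account = -144.5 + 52.8 + 8.0 = -83.7

-83.7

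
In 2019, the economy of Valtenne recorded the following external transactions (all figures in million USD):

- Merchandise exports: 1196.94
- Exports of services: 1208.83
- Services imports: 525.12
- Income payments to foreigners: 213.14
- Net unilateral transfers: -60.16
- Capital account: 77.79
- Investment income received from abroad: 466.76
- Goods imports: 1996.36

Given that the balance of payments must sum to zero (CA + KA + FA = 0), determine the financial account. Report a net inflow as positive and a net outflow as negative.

-155.54

Goods balance = 1196.94 - 1996.36 = -799.42
Services balance = 1208.83 - 525.12 = 683.71
Trade balance (goods + services) = -799.42 + 683.71 = -115.71
Net primary income = 466.76 - 213.14 = 253.62
Net secondary income = -60.16
Current account = -115.71 + 253.62 + (-60.16) = 77.75
Financial account = -(77.75 + 77.79) = -155.54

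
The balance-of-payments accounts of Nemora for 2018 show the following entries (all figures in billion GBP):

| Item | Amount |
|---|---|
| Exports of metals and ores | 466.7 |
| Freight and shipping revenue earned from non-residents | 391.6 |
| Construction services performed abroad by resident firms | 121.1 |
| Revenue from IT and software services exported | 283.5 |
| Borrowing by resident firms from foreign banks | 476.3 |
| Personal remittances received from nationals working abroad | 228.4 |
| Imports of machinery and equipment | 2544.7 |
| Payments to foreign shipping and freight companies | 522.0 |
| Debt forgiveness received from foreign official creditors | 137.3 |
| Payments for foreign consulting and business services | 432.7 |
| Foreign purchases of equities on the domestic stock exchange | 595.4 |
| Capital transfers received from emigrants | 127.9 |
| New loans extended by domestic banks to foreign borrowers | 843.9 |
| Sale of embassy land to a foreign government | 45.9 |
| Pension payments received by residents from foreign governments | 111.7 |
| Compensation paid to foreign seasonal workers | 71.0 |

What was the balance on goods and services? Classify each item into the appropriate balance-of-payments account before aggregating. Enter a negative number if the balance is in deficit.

Goods: -2544.7 + 466.7 = -2078.0
Services: -432.7 - 522.0 + 391.6 + 121.1 + 283.5 = -158.5
Trade balance = -2078.0 + (-158.5) = -2236.5
(Excluded from the trade balance — financial account: borrowing by resident firms from foreign banks 476.3, foreign purchases of equities on the domestic stock exchange 595.4, new loans extended by domestic banks to foreign borrowers 843.9; secondary income: personal remittances received from nationals working abroad 228.4, pension payments received by residents from foreign governments 111.7; capital account: debt forgiveness received from foreign official creditors 137.3, capital transfers received from emigrants 127.9, sale of embassy land to a foreign government 45.9; primary income: compensation paid to foreign seasonal workers 71.0.)

-2236.5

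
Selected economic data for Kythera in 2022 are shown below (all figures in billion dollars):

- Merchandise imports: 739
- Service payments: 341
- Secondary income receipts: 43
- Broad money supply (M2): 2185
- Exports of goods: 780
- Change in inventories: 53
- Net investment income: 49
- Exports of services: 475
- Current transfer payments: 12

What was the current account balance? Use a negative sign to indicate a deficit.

255

Goods balance = 780 - 739 = 41
Services balance = 475 - 341 = 134
Trade balance (goods + services) = 41 + 134 = 175
Net primary income = 49
Net secondary income = 43 - 12 = 31
Current account = 175 + 49 + 31 = 255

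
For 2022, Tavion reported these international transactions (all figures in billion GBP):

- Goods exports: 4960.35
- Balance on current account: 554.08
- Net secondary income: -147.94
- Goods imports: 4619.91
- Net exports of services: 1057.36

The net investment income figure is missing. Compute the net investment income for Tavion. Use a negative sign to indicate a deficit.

Current account = goods balance + services balance + net primary income + net secondary income
Sum of the known components = 1249.86
Net investment income = CA - (known components) = 554.08 - 1249.86 = -695.78

-695.78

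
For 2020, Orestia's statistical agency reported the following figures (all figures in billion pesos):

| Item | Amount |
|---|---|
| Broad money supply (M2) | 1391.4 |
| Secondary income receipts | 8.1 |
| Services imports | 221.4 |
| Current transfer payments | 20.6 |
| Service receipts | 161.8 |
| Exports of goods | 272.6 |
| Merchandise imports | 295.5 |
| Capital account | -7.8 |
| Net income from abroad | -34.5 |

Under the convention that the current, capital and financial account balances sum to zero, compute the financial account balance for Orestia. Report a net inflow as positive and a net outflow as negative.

Goods balance = 272.6 - 295.5 = -22.9
Services balance = 161.8 - 221.4 = -59.6
Trade balance (goods + services) = -22.9 + (-59.6) = -82.5
Net primary income = -34.5
Net secondary income = 8.1 - 20.6 = -12.5
Current account = -82.5 + (-34.5) + (-12.5) = -129.5
Financial account = -(-129.5 + (-7.8)) = 137.3

137.3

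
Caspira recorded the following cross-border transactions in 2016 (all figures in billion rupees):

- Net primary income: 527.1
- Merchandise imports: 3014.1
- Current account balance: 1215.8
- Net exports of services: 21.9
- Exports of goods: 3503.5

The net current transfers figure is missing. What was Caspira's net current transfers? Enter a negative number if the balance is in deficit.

Current account = goods balance + services balance + net primary income + net secondary income
Sum of the known components = 1038.4
Net current transfers = CA - (known components) = 1215.8 - 1038.4 = 177.4

177.4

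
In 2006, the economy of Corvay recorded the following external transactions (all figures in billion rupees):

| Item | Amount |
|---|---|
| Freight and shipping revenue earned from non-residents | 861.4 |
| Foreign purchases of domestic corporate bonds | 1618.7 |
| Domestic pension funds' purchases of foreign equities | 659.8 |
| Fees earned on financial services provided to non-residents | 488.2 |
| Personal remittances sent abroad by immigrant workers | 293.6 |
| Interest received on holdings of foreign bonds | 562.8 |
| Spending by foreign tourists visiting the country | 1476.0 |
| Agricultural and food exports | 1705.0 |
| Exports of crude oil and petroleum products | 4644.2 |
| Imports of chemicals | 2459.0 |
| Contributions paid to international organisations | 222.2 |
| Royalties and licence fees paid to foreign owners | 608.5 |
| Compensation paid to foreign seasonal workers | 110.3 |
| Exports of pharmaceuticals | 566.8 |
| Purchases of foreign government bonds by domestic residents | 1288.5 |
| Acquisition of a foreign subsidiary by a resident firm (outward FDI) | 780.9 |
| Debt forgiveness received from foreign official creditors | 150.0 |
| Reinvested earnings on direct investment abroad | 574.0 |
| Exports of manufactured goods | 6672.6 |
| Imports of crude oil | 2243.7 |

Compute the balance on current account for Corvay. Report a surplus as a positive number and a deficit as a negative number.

11613.7

Goods: 1705.0 + 566.8 - 2459.0 - 2243.7 + 4644.2 + 6672.6 = 8885.9
Services: -608.5 + 861.4 + 1476.0 + 488.2 = 2217.1
Primary income: -110.3 + 562.8 + 574.0 = 1026.5
Secondary income: -222.2 - 293.6 = -515.8
Current account = 8885.9 + 2217.1 + 1026.5 + (-515.8) = 11613.7
(Excluded from the current account — financial account: foreign purchases of domestic corporate bonds 1618.7, domestic pension funds' purchases of foreign equities 659.8, purchases of foreign government bonds by domestic residents 1288.5, acquisition of a foreign subsidiary by a resident firm (outward FDI) 780.9; capital account: debt forgiveness received from foreign official creditors 150.0.)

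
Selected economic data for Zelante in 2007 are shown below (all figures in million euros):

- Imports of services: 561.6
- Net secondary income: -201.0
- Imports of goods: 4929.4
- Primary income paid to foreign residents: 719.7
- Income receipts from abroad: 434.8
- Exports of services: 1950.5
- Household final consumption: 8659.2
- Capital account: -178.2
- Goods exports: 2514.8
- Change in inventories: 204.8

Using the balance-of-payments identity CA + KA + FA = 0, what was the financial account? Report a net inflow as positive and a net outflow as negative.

1689.8

Goods balance = 2514.8 - 4929.4 = -2414.6
Services balance = 1950.5 - 561.6 = 1388.9
Trade balance (goods + services) = -2414.6 + 1388.9 = -1025.7
Net primary income = 434.8 - 719.7 = -284.9
Net secondary income = -201.0
Current account = -1025.7 + (-284.9) + (-201.0) = -1511.6
Financial account = -(-1511.6 + (-178.2)) = 1689.8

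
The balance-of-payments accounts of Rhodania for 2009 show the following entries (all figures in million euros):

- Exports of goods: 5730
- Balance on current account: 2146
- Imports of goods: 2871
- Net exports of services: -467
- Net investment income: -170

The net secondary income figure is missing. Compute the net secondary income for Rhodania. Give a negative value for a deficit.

Current account = goods balance + services balance + net primary income + net secondary income
Sum of the known components = 2222
Net secondary income = CA - (known components) = 2146 - 2222 = -76

-76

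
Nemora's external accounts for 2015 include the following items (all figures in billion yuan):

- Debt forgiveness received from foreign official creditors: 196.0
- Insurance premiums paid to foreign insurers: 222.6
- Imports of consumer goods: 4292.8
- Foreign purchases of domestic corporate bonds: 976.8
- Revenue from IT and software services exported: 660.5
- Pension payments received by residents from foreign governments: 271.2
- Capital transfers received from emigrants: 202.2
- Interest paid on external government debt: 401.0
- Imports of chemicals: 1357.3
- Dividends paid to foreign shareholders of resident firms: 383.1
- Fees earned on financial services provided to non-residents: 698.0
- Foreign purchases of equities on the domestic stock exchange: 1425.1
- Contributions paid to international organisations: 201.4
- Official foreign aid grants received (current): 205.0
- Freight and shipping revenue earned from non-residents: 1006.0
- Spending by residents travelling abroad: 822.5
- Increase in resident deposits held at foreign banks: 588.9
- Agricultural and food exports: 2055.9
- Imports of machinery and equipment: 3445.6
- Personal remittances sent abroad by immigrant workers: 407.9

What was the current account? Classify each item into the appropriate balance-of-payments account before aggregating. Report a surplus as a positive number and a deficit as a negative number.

Goods: -1357.3 + 2055.9 - 3445.6 - 4292.8 = -7039.8
Services: 698.0 - 822.5 - 222.6 + 1006.0 + 660.5 = 1319.4
Primary income: -383.1 - 401.0 = -784.1
Secondary income: 205.0 - 201.4 + 271.2 - 407.9 = -133.1
Current account = (-7039.8) + 1319.4 + (-784.1) + (-133.1) = -6637.6
(Excluded from the current account — capital account: debt forgiveness received from foreign official creditors 196.0, capital transfers received from emigrants 202.2; financial account: foreign purchases of domestic corporate bonds 976.8, foreign purchases of equities on the domestic stock exchange 1425.1, increase in resident deposits held at foreign banks 588.9.)

-6637.6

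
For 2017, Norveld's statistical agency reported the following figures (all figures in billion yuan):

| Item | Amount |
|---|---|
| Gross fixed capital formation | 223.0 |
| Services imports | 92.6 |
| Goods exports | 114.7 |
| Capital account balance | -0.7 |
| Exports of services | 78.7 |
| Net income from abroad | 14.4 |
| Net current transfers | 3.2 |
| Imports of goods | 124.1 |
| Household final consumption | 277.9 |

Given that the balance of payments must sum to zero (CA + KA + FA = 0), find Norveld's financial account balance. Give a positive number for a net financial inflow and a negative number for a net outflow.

6.4

Goods balance = 114.7 - 124.1 = -9.4
Services balance = 78.7 - 92.6 = -13.9
Trade balance (goods + services) = -9.4 + (-13.9) = -23.3
Net primary income = 14.4
Net secondary income = 3.2
Current account = -23.3 + 14.4 + 3.2 = -5.7
Financial account = -(-5.7 + (-0.7)) = 6.4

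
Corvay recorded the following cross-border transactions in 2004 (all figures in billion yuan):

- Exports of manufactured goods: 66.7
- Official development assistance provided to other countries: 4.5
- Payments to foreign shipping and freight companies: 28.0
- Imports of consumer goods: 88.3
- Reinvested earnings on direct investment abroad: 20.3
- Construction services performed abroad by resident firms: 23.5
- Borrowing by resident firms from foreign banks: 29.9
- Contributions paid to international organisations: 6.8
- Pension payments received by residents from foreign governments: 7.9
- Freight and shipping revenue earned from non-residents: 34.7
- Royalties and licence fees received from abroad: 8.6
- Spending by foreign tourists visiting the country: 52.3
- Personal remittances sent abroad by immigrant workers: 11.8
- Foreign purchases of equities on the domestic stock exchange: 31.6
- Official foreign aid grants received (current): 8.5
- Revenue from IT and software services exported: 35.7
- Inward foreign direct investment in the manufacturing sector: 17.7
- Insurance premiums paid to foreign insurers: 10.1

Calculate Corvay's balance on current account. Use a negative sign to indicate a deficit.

108.7

Goods: 66.7 - 88.3 = -21.6
Services: 8.6 + 52.3 - 28.0 + 23.5 + 34.7 - 10.1 + 35.7 = 116.7
Primary income: 20.3
Secondary income: 7.9 + 8.5 - 6.8 - 11.8 - 4.5 = -6.7
Current account = (-21.6) + 116.7 + 20.3 + (-6.7) = 108.7
(Excluded from the current account — financial account: borrowing by resident firms from foreign banks 29.9, foreign purchases of equities on the domestic stock exchange 31.6, inward foreign direct investment in the manufacturing sector 17.7.)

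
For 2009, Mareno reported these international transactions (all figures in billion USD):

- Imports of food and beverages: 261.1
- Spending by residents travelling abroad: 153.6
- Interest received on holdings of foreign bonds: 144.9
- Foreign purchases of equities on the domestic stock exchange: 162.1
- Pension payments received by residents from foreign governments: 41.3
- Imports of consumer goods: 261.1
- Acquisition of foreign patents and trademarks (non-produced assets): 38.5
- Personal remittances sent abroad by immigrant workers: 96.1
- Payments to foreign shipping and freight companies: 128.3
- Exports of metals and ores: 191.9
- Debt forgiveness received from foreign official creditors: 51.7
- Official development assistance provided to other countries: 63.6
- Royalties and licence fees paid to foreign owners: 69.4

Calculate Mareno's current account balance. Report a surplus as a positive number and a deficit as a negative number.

Goods: 191.9 - 261.1 - 261.1 = -330.3
Services: -69.4 - 128.3 - 153.6 = -351.3
Primary income: 144.9
Secondary income: -63.6 - 96.1 + 41.3 = -118.4
Current account = (-330.3) + (-351.3) + 144.9 + (-118.4) = -655.1
(Excluded from the current account — financial account: foreign purchases of equities on the domestic stock exchange 162.1; capital account: acquisition of foreign patents and trademarks (non-produced assets) 38.5, debt forgiveness received from foreign official creditors 51.7.)

-655.1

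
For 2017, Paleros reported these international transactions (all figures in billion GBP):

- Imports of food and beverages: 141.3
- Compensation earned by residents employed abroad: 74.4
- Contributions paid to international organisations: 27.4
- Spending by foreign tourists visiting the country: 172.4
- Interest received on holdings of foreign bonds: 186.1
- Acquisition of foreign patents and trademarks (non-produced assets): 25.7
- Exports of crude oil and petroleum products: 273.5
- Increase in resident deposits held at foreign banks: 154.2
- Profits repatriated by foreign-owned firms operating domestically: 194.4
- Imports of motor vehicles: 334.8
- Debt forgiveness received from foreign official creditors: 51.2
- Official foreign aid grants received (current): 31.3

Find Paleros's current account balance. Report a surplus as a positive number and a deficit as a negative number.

Goods: 273.5 - 334.8 - 141.3 = -202.6
Services: 172.4
Primary income: -194.4 + 74.4 + 186.1 = 66.1
Secondary income: -27.4 + 31.3 = 3.9
Current account = (-202.6) + 172.4 + 66.1 + 3.9 = 39.8
(Excluded from the current account — capital account: acquisition of foreign patents and trademarks (non-produced assets) 25.7, debt forgiveness received from foreign official creditors 51.2; financial account: increase in resident deposits held at foreign banks 154.2.)

39.8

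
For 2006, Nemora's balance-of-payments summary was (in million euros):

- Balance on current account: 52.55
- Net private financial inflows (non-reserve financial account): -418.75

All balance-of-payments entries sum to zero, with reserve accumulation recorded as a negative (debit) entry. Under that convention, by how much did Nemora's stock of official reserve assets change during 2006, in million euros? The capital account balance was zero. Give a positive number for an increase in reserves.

Official reserve transactions balance = -(52.55 + (-418.75)) = 366.20
An accumulation of reserves is recorded as a debit (negative entry), so the change in the stock of reserves is the negative of that balance.
Change in official reserves = -(366.20) = -366.20

-366.20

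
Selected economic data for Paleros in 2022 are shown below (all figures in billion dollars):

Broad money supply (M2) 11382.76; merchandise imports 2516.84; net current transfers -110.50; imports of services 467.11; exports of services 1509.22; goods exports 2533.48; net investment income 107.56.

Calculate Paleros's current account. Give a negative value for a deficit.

1055.81

Goods balance = 2533.48 - 2516.84 = 16.64
Services balance = 1509.22 - 467.11 = 1042.11
Trade balance (goods + services) = 16.64 + 1042.11 = 1058.75
Net primary income = 107.56
Net secondary income = -110.50
Current account = 1058.75 + 107.56 + (-110.50) = 1055.81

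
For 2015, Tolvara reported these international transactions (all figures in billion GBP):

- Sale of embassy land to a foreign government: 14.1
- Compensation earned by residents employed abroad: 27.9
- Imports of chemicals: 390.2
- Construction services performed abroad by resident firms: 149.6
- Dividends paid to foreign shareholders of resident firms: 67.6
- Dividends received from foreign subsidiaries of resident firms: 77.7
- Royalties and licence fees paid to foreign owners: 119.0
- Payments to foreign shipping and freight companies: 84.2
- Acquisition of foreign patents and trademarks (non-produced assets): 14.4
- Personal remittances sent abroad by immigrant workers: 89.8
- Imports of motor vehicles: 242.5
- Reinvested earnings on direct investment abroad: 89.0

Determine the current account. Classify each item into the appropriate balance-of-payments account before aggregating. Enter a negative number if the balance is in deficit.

Goods: -242.5 - 390.2 = -632.7
Services: 149.6 - 84.2 - 119.0 = -53.6
Primary income: 27.9 - 67.6 + 89.0 + 77.7 = 127.0
Secondary income: -89.8
Current account = (-632.7) + (-53.6) + 127.0 + (-89.8) = -649.1
(Excluded from the current account — capital account: sale of embassy land to a foreign government 14.1, acquisition of foreign patents and trademarks (non-produced assets) 14.4.)

-649.1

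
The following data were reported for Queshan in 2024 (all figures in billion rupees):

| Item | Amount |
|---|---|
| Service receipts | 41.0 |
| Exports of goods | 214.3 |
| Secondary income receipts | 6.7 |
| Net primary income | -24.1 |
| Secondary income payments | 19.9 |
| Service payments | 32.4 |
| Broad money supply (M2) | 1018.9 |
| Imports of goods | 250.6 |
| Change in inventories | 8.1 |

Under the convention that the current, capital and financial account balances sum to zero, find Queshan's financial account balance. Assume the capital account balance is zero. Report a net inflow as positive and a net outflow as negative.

65.0

Goods balance = 214.3 - 250.6 = -36.3
Services balance = 41.0 - 32.4 = 8.6
Trade balance (goods + services) = -36.3 + 8.6 = -27.7
Net primary income = -24.1
Net secondary income = 6.7 - 19.9 = -13.2
Current account = -27.7 + (-24.1) + (-13.2) = -65.0
Financial account = -(-65.0) = 65.0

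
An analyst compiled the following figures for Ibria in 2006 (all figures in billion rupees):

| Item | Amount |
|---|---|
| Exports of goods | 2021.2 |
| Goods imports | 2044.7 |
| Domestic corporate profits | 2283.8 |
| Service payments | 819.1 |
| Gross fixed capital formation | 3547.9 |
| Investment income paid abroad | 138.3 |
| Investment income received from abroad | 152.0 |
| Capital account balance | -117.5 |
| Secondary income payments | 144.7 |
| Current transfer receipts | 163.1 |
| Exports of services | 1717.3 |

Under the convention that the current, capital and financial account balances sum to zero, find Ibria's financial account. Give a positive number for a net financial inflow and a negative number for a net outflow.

Goods balance = 2021.2 - 2044.7 = -23.5
Services balance = 1717.3 - 819.1 = 898.2
Trade balance (goods + services) = -23.5 + 898.2 = 874.7
Net primary income = 152.0 - 138.3 = 13.7
Net secondary income = 163.1 - 144.7 = 18.4
Current account = 874.7 + 13.7 + 18.4 = 906.8
Financial account = -(906.8 + (-117.5)) = -789.3

-789.3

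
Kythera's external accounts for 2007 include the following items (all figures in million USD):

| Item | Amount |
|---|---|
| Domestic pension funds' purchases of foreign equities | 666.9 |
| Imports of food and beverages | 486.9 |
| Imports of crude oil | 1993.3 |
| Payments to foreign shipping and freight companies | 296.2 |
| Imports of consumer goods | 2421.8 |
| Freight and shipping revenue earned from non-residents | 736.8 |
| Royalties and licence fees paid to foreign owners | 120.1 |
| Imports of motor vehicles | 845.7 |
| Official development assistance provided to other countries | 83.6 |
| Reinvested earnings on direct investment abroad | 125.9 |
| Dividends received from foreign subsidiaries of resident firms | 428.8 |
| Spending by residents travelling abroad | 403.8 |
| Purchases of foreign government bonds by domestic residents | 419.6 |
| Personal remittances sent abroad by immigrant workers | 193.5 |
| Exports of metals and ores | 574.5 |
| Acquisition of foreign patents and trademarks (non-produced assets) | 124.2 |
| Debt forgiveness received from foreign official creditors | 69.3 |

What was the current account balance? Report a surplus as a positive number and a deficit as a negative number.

Goods: -845.7 + 574.5 - 1993.3 - 2421.8 - 486.9 = -5173.2
Services: -403.8 - 120.1 - 296.2 + 736.8 = -83.3
Primary income: 125.9 + 428.8 = 554.7
Secondary income: -193.5 - 83.6 = -277.1
Current account = (-5173.2) + (-83.3) + 554.7 + (-277.1) = -4978.9
(Excluded from the current account — financial account: domestic pension funds' purchases of foreign equities 666.9, purchases of foreign government bonds by domestic residents 419.6; capital account: acquisition of foreign patents and trademarks (non-produced assets) 124.2, debt forgiveness received from foreign official creditors 69.3.)

-4978.9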